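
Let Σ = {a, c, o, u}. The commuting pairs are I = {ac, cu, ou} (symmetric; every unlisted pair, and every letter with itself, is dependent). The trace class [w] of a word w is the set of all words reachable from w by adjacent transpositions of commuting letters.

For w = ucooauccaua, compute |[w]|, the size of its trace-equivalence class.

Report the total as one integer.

91

0(u) covers ∅
1(c) covers ∅
2(o) covers 1:c
3(o) covers 2:o
4(a) covers 0:u, 3:o
5(u) covers 4:a
6(c) covers 3:o
7(c) covers 6:c
8(a) covers 5:u
9(u) covers 8:a
10(a) covers 9:u
floor of heap: 0:u, 1:c
completions by unplaced set U, small U first (add the entries for U minus each lowest piece of U):
  |U|=1: {7}:1  {10}:1
  |U|=2: {6,7}:1  {7,10}:2  {9,10}:1
  |U|=3: {6,7,10}:3  {7,9,10}:3  {8,9,10}:1
  |U|=4: {5,8,9,10}:1  {6,7,9,10}:6  {7,8,9,10}:4
  |U|=5: {4,5,8,9,10}:1  {5,7,8,9,10}:5  {6,7,8,9,10}:10
  |U|=6: {0,4,5,8,9,10}:1  {4,5,7,8,9,10}:6  {5,6,7,8,9,10}:15
  |U|=7: {0,4,5,7,8,9,10}:7  {4,5,6,7,8,9,10}:21
  |U|=8: {0,4,5,6,7,8,9,10}:28  {3,4,5,6,7,8,9,10}:21
  |U|=9: {0,3,4,5,6,7,8,9,10}:49  {2,3,4,5,6,7,8,9,10}:21
  start at 0(u): 21
  start at 1(c): 70
sum over floor = 91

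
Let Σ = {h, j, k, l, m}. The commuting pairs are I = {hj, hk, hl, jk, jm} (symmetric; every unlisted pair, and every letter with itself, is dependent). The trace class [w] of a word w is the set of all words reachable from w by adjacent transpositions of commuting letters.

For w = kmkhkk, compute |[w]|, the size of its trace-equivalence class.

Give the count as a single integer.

0(k) covers ∅
1(m) covers 0:k
2(k) covers 1:m
3(h) covers 1:m
4(k) covers 2:k
5(k) covers 4:k
floor of heap: 0:k
completions by unplaced set U, small U first (add the entries for U minus each lowest piece of U):
  |U|=1: {3}:1  {5}:1
  |U|=2: {3,5}:2  {4,5}:1
  |U|=3: {2,4,5}:1  {3,4,5}:3
  |U|=4: {2,3,4,5}:4
  start at 0(k): 4

4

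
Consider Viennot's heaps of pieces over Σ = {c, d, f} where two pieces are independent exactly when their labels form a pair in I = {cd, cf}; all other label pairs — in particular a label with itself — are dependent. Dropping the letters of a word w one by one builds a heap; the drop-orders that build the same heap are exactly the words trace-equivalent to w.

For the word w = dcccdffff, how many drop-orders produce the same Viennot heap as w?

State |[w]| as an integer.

84

0(d) covers ∅
1(c) covers ∅
2(c) covers 1:c
3(c) covers 2:c
4(d) covers 0:d
5(f) covers 4:d
6(f) covers 5:f
7(f) covers 6:f
8(f) covers 7:f
floor of heap: 0:d, 1:c
completions by unplaced set U, small U first (add the entries for U minus each lowest piece of U):
  |U|=1: {3}:1  {8}:1
  |U|=2: {2,3}:1  {3,8}:2  {7,8}:1
  |U|=3: {1,2,3}:1  {2,3,8}:3  {3,7,8}:3  {6,7,8}:1
  |U|=4: {1,2,3,8}:4  {2,3,7,8}:6  {3,6,7,8}:4  {5,6,7,8}:1
  |U|=5: {1,2,3,7,8}:10  {2,3,6,7,8}:10  {3,5,6,7,8}:5  {4,5,6,7,8}:1
  |U|=6: {0,4,5,6,7,8}:1  {1,2,3,6,7,8}:20  {2,3,5,6,7,8}:15  {3,4,5,6,7,8}:6
  |U|=7: {0,3,4,5,6,7,8}:7  {1,2,3,5,6,7,8}:35  {2,3,4,5,6,7,8}:21
  start at 0(d): 56
  start at 1(c): 28
sum over floor = 84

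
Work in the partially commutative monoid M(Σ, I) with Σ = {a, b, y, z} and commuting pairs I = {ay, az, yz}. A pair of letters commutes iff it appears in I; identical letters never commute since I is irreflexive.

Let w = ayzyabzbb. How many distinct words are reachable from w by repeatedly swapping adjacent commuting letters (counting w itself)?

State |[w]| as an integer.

30

piece 0:a — minimal
piece 1:y — minimal
piece 2:z — minimal
piece 3:y rests on {1:y}
piece 4:a rests on {0:a}
piece 5:b rests on {2:z, 3:y, 4:a}
piece 6:z rests on {5:b}
piece 7:b rests on {6:z}
piece 8:b rests on {7:b}
minimal pieces: {0:a, 1:y, 2:z}
ways to finish when only these pieces remain (= sum over removing one remaining piece with nothing left below it):
  1 left: {8}→1
  2 left: {7,8}→1
  3 left: {6,7,8}→1
  4 left: {5,6,7,8}→1
  5 left: {2,5,6,7,8}→1  {3,5,6,7,8}→1  {4,5,6,7,8}→1
  6 left: {0,4,5,6,7,8}→1  {1,3,5,6,7,8}→1  {2,3,5,6,7,8}→2  {2,4,5,6,7,8}→2  {3,4,5,6,7,8}→2
  7 left: {0,2,4,5,6,7,8}→3  {0,3,4,5,6,7,8}→3  {1,2,3,5,6,7,8}→3  {1,3,4,5,6,7,8}→3  {2,3,4,5,6,7,8}→6
  placing 0:a first → 12 extensions
  placing 1:y first → 12 extensions
  placing 2:z first → 6 extensions
total linear extensions = 30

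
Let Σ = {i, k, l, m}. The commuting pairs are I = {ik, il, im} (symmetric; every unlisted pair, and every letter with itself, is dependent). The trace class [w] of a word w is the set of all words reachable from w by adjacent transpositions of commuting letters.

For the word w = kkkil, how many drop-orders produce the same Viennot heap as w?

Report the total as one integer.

#0=k has no predecessor
#1=k depends on [0:k]
#2=k depends on [1:k]
#3=i has no predecessor
#4=l depends on [2:k]
sources: [0:k, 3:i]
N(rest) = Σ N(rest − s) over sources s of rest; N(one piece) = 1:
  size 1 → [3]=1  [4]=1
  size 2 → [2,4]=1  [3,4]=2
  size 3 → [1,2,4]=1  [2,3,4]=3
  first=0(k) contributes 4
  first=3(i) contributes 1
|[w]| = 5

5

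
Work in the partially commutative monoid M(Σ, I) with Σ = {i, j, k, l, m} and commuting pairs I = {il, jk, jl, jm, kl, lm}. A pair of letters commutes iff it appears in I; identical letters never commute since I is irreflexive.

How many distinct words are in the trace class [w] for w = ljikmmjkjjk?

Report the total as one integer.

piece 0:l — minimal
piece 1:j — minimal
piece 2:i rests on {1:j}
piece 3:k rests on {2:i}
piece 4:m rests on {3:k}
piece 5:m rests on {4:m}
piece 6:j rests on {2:i}
piece 7:k rests on {5:m}
piece 8:j rests on {6:j}
piece 9:j rests on {8:j}
piece 10:k rests on {7:k}
minimal pieces: {0:l, 1:j}
ways to finish when only these pieces remain (= sum over removing one remaining piece with nothing left below it):
  1 left: {0}→1  {9}→1  {10}→1
  2 left: {0,9}→2  {0,10}→2  {7,10}→1  {8,9}→1  {9,10}→2
  3 left: {0,7,10}→3  {0,8,9}→3  {0,9,10}→6  {5,7,10}→1  {6,8,9}→1  {7,9,10}→3  {8,9,10}→3
  4 left: {0,5,7,10}→4  {0,6,8,9}→4  {0,7,9,10}→12  {0,8,9,10}→12  {4,5,7,10}→1  {5,7,9,10}→4  {6,8,9,10}→4  {7,8,9,10}→6
  5 left: {0,4,5,7,10}→5  {0,5,7,9,10}→20  {0,6,8,9,10}→20  {0,7,8,9,10}→30  {3,4,5,7,10}→1  {4,5,7,9,10}→5  {5,7,8,9,10}→10  {6,7,8,9,10}→10
  6 left: {0,3,4,5,7,10}→6  {0,4,5,7,9,10}→30  {0,5,7,8,9,10}→60  {0,6,7,8,9,10}→60  {3,4,5,7,9,10}→6  {4,5,7,8,9,10}→15  {5,6,7,8,9,10}→20
  7 left: {0,3,4,5,7,9,10}→42  {0,4,5,7,8,9,10}→105  {0,5,6,7,8,9,10}→140  {3,4,5,7,8,9,10}→21  {4,5,6,7,8,9,10}→35
  8 left: {0,3,4,5,7,8,9,10}→168  {0,4,5,6,7,8,9,10}→280  {3,4,5,6,7,8,9,10}→56
  9 left: {0,3,4,5,6,7,8,9,10}→504  {2,3,4,5,6,7,8,9,10}→56
  placing 0:l first → 56 extensions
  placing 1:j first → 560 extensions
total linear extensions = 616

616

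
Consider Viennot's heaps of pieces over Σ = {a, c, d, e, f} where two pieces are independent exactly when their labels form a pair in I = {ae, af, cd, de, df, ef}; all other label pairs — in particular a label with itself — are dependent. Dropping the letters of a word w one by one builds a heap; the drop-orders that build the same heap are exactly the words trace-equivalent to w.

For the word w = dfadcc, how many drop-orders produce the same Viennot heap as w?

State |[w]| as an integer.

10

drop 0:d onto floor
drop 1:f onto floor
drop 2:a onto {0:d}
drop 3:d onto {2:a}
drop 4:c onto {1:f, 2:a}
drop 5:c onto {4:c}
ground layer = {0:d, 1:f}
drop-orders for the pieces not yet dropped (sum over which currently-grounded one goes next):
  1 to go: {3} 1  {5} 1
  2 to go: {3,5} 2  {4,5} 1
  3 to go: {1,4,5} 1  {3,4,5} 3
  4 to go: {1,3,4,5} 4  {2,3,4,5} 3
  if 0:d drops first: 7 orders
  if 1:f drops first: 3 orders
heap linearizations: 10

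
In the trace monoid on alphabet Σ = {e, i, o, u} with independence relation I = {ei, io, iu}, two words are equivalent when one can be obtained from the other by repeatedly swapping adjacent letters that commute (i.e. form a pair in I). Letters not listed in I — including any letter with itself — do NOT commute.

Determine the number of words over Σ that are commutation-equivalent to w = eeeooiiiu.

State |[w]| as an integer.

0(e) covers ∅
1(e) covers 0:e
2(e) covers 1:e
3(o) covers 2:e
4(o) covers 3:o
5(i) covers ∅
6(i) covers 5:i
7(i) covers 6:i
8(u) covers 4:o
floor of heap: 0:e, 5:i
completions by unplaced set U, small U first (add the entries for U minus each lowest piece of U):
  |U|=1: {7}:1  {8}:1
  |U|=2: {4,8}:1  {6,7}:1  {7,8}:2
  |U|=3: {3,4,8}:1  {4,7,8}:3  {5,6,7}:1  {6,7,8}:3
  |U|=4: {2,3,4,8}:1  {3,4,7,8}:4  {4,6,7,8}:6  {5,6,7,8}:4
  |U|=5: {1,2,3,4,8}:1  {2,3,4,7,8}:5  {3,4,6,7,8}:10  {4,5,6,7,8}:10
  |U|=6: {0,1,2,3,4,8}:1  {1,2,3,4,7,8}:6  {2,3,4,6,7,8}:15  {3,4,5,6,7,8}:20
  |U|=7: {0,1,2,3,4,7,8}:7  {1,2,3,4,6,7,8}:21  {2,3,4,5,6,7,8}:35
  start at 0(e): 56
  start at 5(i): 28
sum over floor = 84

84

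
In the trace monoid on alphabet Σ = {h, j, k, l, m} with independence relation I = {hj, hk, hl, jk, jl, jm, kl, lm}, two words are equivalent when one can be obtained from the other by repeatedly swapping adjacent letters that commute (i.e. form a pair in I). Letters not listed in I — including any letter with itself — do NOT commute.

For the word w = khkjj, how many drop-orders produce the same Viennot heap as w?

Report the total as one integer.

#0=k has no predecessor
#1=h has no predecessor
#2=k depends on [0:k]
#3=j has no predecessor
#4=j depends on [3:j]
sources: [0:k, 1:h, 3:j]
N(rest) = Σ N(rest − s) over sources s of rest; N(one piece) = 1:
  size 1 → [1]=1  [2]=1  [4]=1
  size 2 → [0,2]=1  [1,2]=2  [1,4]=2  [2,4]=2  [3,4]=1
  size 3 → [0,1,2]=3  [0,2,4]=3  [1,2,4]=6  [1,3,4]=3  [2,3,4]=3
  first=0(k) contributes 12
  first=1(h) contributes 6
  first=3(j) contributes 12
|[w]| = 30

30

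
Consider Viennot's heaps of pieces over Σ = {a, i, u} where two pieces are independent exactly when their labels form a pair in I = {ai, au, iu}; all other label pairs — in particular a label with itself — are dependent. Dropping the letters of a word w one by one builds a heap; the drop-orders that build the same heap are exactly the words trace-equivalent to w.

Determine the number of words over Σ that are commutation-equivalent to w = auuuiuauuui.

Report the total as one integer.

piece 0:a — minimal
piece 1:u — minimal
piece 2:u rests on {1:u}
piece 3:u rests on {2:u}
piece 4:i — minimal
piece 5:u rests on {3:u}
piece 6:a rests on {0:a}
piece 7:u rests on {5:u}
piece 8:u rests on {7:u}
piece 9:u rests on {8:u}
piece 10:i rests on {4:i}
minimal pieces: {0:a, 1:u, 4:i}
ways to finish when only these pieces remain (= sum over removing one remaining piece with nothing left below it):
  1 left: {6}→1  {9}→1  {10}→1
  2 left: {0,6}→1  {4,10}→1  {6,9}→2  {6,10}→2  {8,9}→1  {9,10}→2
  3 left: {0,6,9}→3  {0,6,10}→3  {4,6,10}→3  {4,9,10}→3  {6,8,9}→3  {6,9,10}→6  {7,8,9}→1  {8,9,10}→3
  4 left: {0,4,6,10}→6  {0,6,8,9}→6  {0,6,9,10}→12  {4,6,9,10}→12  {4,8,9,10}→6  {5,7,8,9}→1  {6,7,8,9}→4  {6,8,9,10}→12  {7,8,9,10}→4
  5 left: {0,4,6,9,10}→30  {0,6,7,8,9}→10  {0,6,8,9,10}→30  {3,5,7,8,9}→1  {4,6,8,9,10}→30  {4,7,8,9,10}→10  {5,6,7,8,9}→5  {5,7,8,9,10}→5  {6,7,8,9,10}→20
  6 left: {0,4,6,8,9,10}→90  {0,5,6,7,8,9}→15  {0,6,7,8,9,10}→60  {2,3,5,7,8,9}→1  {3,5,6,7,8,9}→6  {3,5,7,8,9,10}→6  {4,5,7,8,9,10}→15  {4,6,7,8,9,10}→60  {5,6,7,8,9,10}→30
  7 left: {0,3,5,6,7,8,9}→21  {0,4,6,7,8,9,10}→210  {0,5,6,7,8,9,10}→105  {1,2,3,5,7,8,9}→1  {2,3,5,6,7,8,9}→7  {2,3,5,7,8,9,10}→7  {3,4,5,7,8,9,10}→21  {3,5,6,7,8,9,10}→42  {4,5,6,7,8,9,10}→105
  8 left: {0,2,3,5,6,7,8,9}→28  {0,3,5,6,7,8,9,10}→168  {0,4,5,6,7,8,9,10}→420  {1,2,3,5,6,7,8,9}→8  {1,2,3,5,7,8,9,10}→8  {2,3,4,5,7,8,9,10}→28  {2,3,5,6,7,8,9,10}→56  {3,4,5,6,7,8,9,10}→168
  9 left: {0,1,2,3,5,6,7,8,9}→36  {0,2,3,5,6,7,8,9,10}→252  {0,3,4,5,6,7,8,9,10}→756  {1,2,3,4,5,7,8,9,10}→36  {1,2,3,5,6,7,8,9,10}→72  {2,3,4,5,6,7,8,9,10}→252
  placing 0:a first → 360 extensions
  placing 1:u first → 1260 extensions
  placing 4:i first → 360 extensions
total linear extensions = 1980

1980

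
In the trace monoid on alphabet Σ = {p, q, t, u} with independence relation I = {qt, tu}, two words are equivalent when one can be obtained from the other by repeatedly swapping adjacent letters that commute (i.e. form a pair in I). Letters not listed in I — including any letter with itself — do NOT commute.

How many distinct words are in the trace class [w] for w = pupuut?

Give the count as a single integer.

3

#0=p has no predecessor
#1=u depends on [0:p]
#2=p depends on [1:u]
#3=u depends on [2:p]
#4=u depends on [3:u]
#5=t depends on [2:p]
sources: [0:p]
N(rest) = Σ N(rest − s) over sources s of rest; N(one piece) = 1:
  size 1 → [4]=1  [5]=1
  size 2 → [3,4]=1  [4,5]=2
  size 3 → [3,4,5]=3
  size 4 → [2,3,4,5]=3
  first=0(p) contributes 3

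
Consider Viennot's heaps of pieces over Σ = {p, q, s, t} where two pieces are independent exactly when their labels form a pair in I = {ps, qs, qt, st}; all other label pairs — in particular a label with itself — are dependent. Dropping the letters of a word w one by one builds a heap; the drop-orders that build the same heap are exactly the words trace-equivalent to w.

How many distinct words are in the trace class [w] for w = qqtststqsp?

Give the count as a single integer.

2400

piece 0:q — minimal
piece 1:q rests on {0:q}
piece 2:t — minimal
piece 3:s — minimal
piece 4:t rests on {2:t}
piece 5:s rests on {3:s}
piece 6:t rests on {4:t}
piece 7:q rests on {1:q}
piece 8:s rests on {5:s}
piece 9:p rests on {6:t, 7:q}
minimal pieces: {0:q, 2:t, 3:s}
ways to finish when only these pieces remain (= sum over removing one remaining piece with nothing left below it):
  1 left: {8}→1  {9}→1
  2 left: {5,8}→1  {6,9}→1  {7,9}→1  {8,9}→2
  3 left: {1,7,9}→1  {3,5,8}→1  {4,6,9}→1  {5,8,9}→3  {6,7,9}→2  {6,8,9}→3  {7,8,9}→3
  4 left: {0,1,7,9}→1  {1,6,7,9}→3  {1,7,8,9}→4  {2,4,6,9}→1  {3,5,8,9}→4  {4,6,7,9}→3  {4,6,8,9}→4  {5,6,8,9}→6  {5,7,8,9}→6  {6,7,8,9}→8
  5 left: {0,1,6,7,9}→4  {0,1,7,8,9}→5  {1,4,6,7,9}→6  {1,5,7,8,9}→10  {1,6,7,8,9}→15  {2,4,6,7,9}→4  {2,4,6,8,9}→5  {3,5,6,8,9}→10  {3,5,7,8,9}→10  {4,5,6,8,9}→10  {4,6,7,8,9}→15  {5,6,7,8,9}→20
  6 left: {0,1,4,6,7,9}→10  {0,1,5,7,8,9}→15  {0,1,6,7,8,9}→24  {1,2,4,6,7,9}→10  {1,3,5,7,8,9}→20  {1,4,6,7,8,9}→36  {1,5,6,7,8,9}→45  {2,4,5,6,8,9}→15  {2,4,6,7,8,9}→24  {3,4,5,6,8,9}→20  {3,5,6,7,8,9}→40  {4,5,6,7,8,9}→45
  7 left: {0,1,2,4,6,7,9}→20  {0,1,3,5,7,8,9}→35  {0,1,4,6,7,8,9}→70  {0,1,5,6,7,8,9}→84  {1,2,4,6,7,8,9}→70  {1,3,5,6,7,8,9}→105  {1,4,5,6,7,8,9}→126  {2,3,4,5,6,8,9}→35  {2,4,5,6,7,8,9}→84  {3,4,5,6,7,8,9}→105
  8 left: {0,1,2,4,6,7,8,9}→160  {0,1,3,5,6,7,8,9}→224  {0,1,4,5,6,7,8,9}→280  {1,2,4,5,6,7,8,9}→280  {1,3,4,5,6,7,8,9}→336  {2,3,4,5,6,7,8,9}→224
  placing 0:q first → 840 extensions
  placing 2:t first → 840 extensions
  placing 3:s first → 720 extensions
total linear extensions = 2400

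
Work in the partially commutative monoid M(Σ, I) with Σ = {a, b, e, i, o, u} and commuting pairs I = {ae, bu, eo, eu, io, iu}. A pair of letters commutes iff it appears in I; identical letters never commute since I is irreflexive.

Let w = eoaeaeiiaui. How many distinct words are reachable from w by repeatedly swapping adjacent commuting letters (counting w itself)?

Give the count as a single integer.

40

piece 0:e — minimal
piece 1:o — minimal
piece 2:a rests on {1:o}
piece 3:e rests on {0:e}
piece 4:a rests on {2:a}
piece 5:e rests on {3:e}
piece 6:i rests on {4:a, 5:e}
piece 7:i rests on {6:i}
piece 8:a rests on {7:i}
piece 9:u rests on {8:a}
piece 10:i rests on {8:a}
minimal pieces: {0:e, 1:o}
ways to finish when only these pieces remain (= sum over removing one remaining piece with nothing left below it):
  1 left: {9}→1  {10}→1
  2 left: {9,10}→2
  3 left: {8,9,10}→2
  4 left: {7,8,9,10}→2
  5 left: {6,7,8,9,10}→2
  6 left: {4,6,7,8,9,10}→2  {5,6,7,8,9,10}→2
  7 left: {2,4,6,7,8,9,10}→2  {3,5,6,7,8,9,10}→2  {4,5,6,7,8,9,10}→4
  8 left: {0,3,5,6,7,8,9,10}→2  {1,2,4,6,7,8,9,10}→2  {2,4,5,6,7,8,9,10}→6  {3,4,5,6,7,8,9,10}→6
  9 left: {0,3,4,5,6,7,8,9,10}→8  {1,2,4,5,6,7,8,9,10}→8  {2,3,4,5,6,7,8,9,10}→12
  placing 0:e first → 20 extensions
  placing 1:o first → 20 extensions
total linear extensions = 40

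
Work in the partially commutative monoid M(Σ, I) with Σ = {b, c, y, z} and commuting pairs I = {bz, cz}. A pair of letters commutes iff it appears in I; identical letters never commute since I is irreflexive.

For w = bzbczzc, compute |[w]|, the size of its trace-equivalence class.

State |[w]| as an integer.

piece 0:b — minimal
piece 1:z — minimal
piece 2:b rests on {0:b}
piece 3:c rests on {2:b}
piece 4:z rests on {1:z}
piece 5:z rests on {4:z}
piece 6:c rests on {3:c}
minimal pieces: {0:b, 1:z}
ways to finish when only these pieces remain (= sum over removing one remaining piece with nothing left below it):
  1 left: {5}→1  {6}→1
  2 left: {3,6}→1  {4,5}→1  {5,6}→2
  3 left: {1,4,5}→1  {2,3,6}→1  {3,5,6}→3  {4,5,6}→3
  4 left: {0,2,3,6}→1  {1,4,5,6}→4  {2,3,5,6}→4  {3,4,5,6}→6
  5 left: {0,2,3,5,6}→5  {1,3,4,5,6}→10  {2,3,4,5,6}→10
  placing 0:b first → 20 extensions
  placing 1:z first → 15 extensions
total linear extensions = 35

35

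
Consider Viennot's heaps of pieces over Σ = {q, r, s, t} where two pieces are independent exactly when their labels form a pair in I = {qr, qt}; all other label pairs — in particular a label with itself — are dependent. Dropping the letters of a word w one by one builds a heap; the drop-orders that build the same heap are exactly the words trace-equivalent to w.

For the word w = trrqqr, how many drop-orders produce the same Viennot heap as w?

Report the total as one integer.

drop 0:t onto floor
drop 1:r onto {0:t}
drop 2:r onto {1:r}
drop 3:q onto floor
drop 4:q onto {3:q}
drop 5:r onto {2:r}
ground layer = {0:t, 3:q}
drop-orders for the pieces not yet dropped (sum over which currently-grounded one goes next):
  1 to go: {4} 1  {5} 1
  2 to go: {2,5} 1  {3,4} 1  {4,5} 2
  3 to go: {1,2,5} 1  {2,4,5} 3  {3,4,5} 3
  4 to go: {0,1,2,5} 1  {1,2,4,5} 4  {2,3,4,5} 6
  if 0:t drops first: 10 orders
  if 3:q drops first: 5 orders
heap linearizations: 15

15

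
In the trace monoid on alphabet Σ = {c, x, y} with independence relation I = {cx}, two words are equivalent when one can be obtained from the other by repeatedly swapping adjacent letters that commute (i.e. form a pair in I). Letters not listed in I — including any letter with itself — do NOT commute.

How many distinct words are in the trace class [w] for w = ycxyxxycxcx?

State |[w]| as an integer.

piece 0:y — minimal
piece 1:c rests on {0:y}
piece 2:x rests on {0:y}
piece 3:y rests on {1:c, 2:x}
piece 4:x rests on {3:y}
piece 5:x rests on {4:x}
piece 6:y rests on {5:x}
piece 7:c rests on {6:y}
piece 8:x rests on {6:y}
piece 9:c rests on {7:c}
piece 10:x rests on {8:x}
minimal pieces: {0:y}
ways to finish when only these pieces remain (= sum over removing one remaining piece with nothing left below it):
  1 left: {9}→1  {10}→1
  2 left: {7,9}→1  {8,10}→1  {9,10}→2
  3 left: {7,9,10}→3  {8,9,10}→3
  4 left: {7,8,9,10}→6
  5 left: {6,7,8,9,10}→6
  6 left: {5,6,7,8,9,10}→6
  7 left: {4,5,6,7,8,9,10}→6
  8 left: {3,4,5,6,7,8,9,10}→6
  9 left: {1,3,4,5,6,7,8,9,10}→6  {2,3,4,5,6,7,8,9,10}→6
  placing 0:y first → 12 extensions

12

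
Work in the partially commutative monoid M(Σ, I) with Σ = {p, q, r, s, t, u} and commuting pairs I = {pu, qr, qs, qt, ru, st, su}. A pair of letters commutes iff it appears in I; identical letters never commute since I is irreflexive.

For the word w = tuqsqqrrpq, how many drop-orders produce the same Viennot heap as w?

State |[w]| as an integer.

50

piece 0:t — minimal
piece 1:u rests on {0:t}
piece 2:q rests on {1:u}
piece 3:s — minimal
piece 4:q rests on {2:q}
piece 5:q rests on {4:q}
piece 6:r rests on {0:t, 3:s}
piece 7:r rests on {6:r}
piece 8:p rests on {5:q, 7:r}
piece 9:q rests on {8:p}
minimal pieces: {0:t, 3:s}
ways to finish when only these pieces remain (= sum over removing one remaining piece with nothing left below it):
  1 left: {9}→1
  2 left: {8,9}→1
  3 left: {5,8,9}→1  {7,8,9}→1
  4 left: {4,5,8,9}→1  {5,7,8,9}→2  {6,7,8,9}→1
  5 left: {2,4,5,8,9}→1  {3,6,7,8,9}→1  {4,5,7,8,9}→3  {5,6,7,8,9}→3
  6 left: {1,2,4,5,8,9}→1  {2,4,5,7,8,9}→4  {3,5,6,7,8,9}→4  {4,5,6,7,8,9}→6
  7 left: {1,2,4,5,7,8,9}→5  {2,4,5,6,7,8,9}→10  {3,4,5,6,7,8,9}→10
  8 left: {1,2,4,5,6,7,8,9}→15  {2,3,4,5,6,7,8,9}→20
  placing 0:t first → 35 extensions
  placing 3:s first → 15 extensions
total linear extensions = 50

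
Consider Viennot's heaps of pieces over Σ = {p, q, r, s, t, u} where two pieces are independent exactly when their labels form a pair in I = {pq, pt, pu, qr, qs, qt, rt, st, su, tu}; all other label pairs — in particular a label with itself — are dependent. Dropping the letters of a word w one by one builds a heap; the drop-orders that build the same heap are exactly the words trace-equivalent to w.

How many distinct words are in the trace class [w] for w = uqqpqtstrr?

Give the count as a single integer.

2925

drop 0:u onto floor
drop 1:q onto {0:u}
drop 2:q onto {1:q}
drop 3:p onto floor
drop 4:q onto {2:q}
drop 5:t onto floor
drop 6:s onto {3:p}
drop 7:t onto {5:t}
drop 8:r onto {0:u, 6:s}
drop 9:r onto {8:r}
ground layer = {0:u, 3:p, 5:t}
drop-orders for the pieces not yet dropped (sum over which currently-grounded one goes next):
  1 to go: {4} 1  {7} 1  {9} 1
  2 to go: {2,4} 1  {4,7} 2  {4,9} 2  {5,7} 1  {7,9} 2  {8,9} 1
  3 to go: {1,2,4} 1  {2,4,7} 3  {2,4,9} 3  {4,5,7} 3  {4,7,9} 6  {4,8,9} 3  {5,7,9} 3  {6,8,9} 1  {7,8,9} 3
  4 to go: {1,2,4,7} 4  {1,2,4,9} 4  {2,4,5,7} 6  {2,4,7,9} 12  {2,4,8,9} 6  {3,6,8,9} 1  {4,5,7,9} 12  {4,6,8,9} 4  {4,7,8,9} 12  {5,7,8,9} 6  {6,7,8,9} 4
  5 to go: {1,2,4,5,7} 10  {1,2,4,7,9} 20  {1,2,4,8,9} 10  {2,4,5,7,9} 30  {2,4,6,8,9} 10  {2,4,7,8,9} 30  {3,4,6,8,9} 5  {3,6,7,8,9} 5  {4,5,7,8,9} 30  {4,6,7,8,9} 20  {5,6,7,8,9} 10
  6 to go: {0,1,2,4,8,9} 10  {1,2,4,5,7,9} 60  {1,2,4,6,8,9} 20  {1,2,4,7,8,9} 60  {2,3,4,6,8,9} 15  {2,4,5,7,8,9} 90  {2,4,6,7,8,9} 60  {3,4,6,7,8,9} 30  {3,5,6,7,8,9} 15  {4,5,6,7,8,9} 60
  7 to go: {0,1,2,4,6,8,9} 30  {0,1,2,4,7,8,9} 70  {1,2,3,4,6,8,9} 35  {1,2,4,5,7,8,9} 210  {1,2,4,6,7,8,9} 140  {2,3,4,6,7,8,9} 105  {2,4,5,6,7,8,9} 210  {3,4,5,6,7,8,9} 105
  8 to go: {0,1,2,3,4,6,8,9} 65  {0,1,2,4,5,7,8,9} 280  {0,1,2,4,6,7,8,9} 240  {1,2,3,4,6,7,8,9} 280  {1,2,4,5,6,7,8,9} 560  {2,3,4,5,6,7,8,9} 420
  if 0:u drops first: 1260 orders
  if 3:p drops first: 1080 orders
  if 5:t drops first: 585 orders
heap linearizations: 2925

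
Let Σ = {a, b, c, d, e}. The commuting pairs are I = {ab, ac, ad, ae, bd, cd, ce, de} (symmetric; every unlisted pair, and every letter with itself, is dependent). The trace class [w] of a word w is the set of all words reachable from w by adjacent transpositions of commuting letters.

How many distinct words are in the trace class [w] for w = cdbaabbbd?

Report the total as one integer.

0(c) covers ∅
1(d) covers ∅
2(b) covers 0:c
3(a) covers ∅
4(a) covers 3:a
5(b) covers 2:b
6(b) covers 5:b
7(b) covers 6:b
8(d) covers 1:d
floor of heap: 0:c, 1:d, 3:a
completions by unplaced set U, small U first (add the entries for U minus each lowest piece of U):
  |U|=1: {4}:1  {7}:1  {8}:1
  |U|=2: {1,8}:1  {3,4}:1  {4,7}:2  {4,8}:2  {6,7}:1  {7,8}:2
  |U|=3: {1,4,8}:3  {1,7,8}:3  {3,4,7}:3  {3,4,8}:3  {4,6,7}:3  {4,7,8}:6  {5,6,7}:1  {6,7,8}:3
  |U|=4: {1,3,4,8}:6  {1,4,7,8}:12  {1,6,7,8}:6  {2,5,6,7}:1  {3,4,6,7}:6  {3,4,7,8}:12  {4,5,6,7}:4  {4,6,7,8}:12  {5,6,7,8}:4
  |U|=5: {0,2,5,6,7}:1  {1,3,4,7,8}:30  {1,4,6,7,8}:30  {1,5,6,7,8}:10  {2,4,5,6,7}:5  {2,5,6,7,8}:5  {3,4,5,6,7}:10  {3,4,6,7,8}:30  {4,5,6,7,8}:20
  |U|=6: {0,2,4,5,6,7}:6  {0,2,5,6,7,8}:6  {1,2,5,6,7,8}:15  {1,3,4,6,7,8}:90  {1,4,5,6,7,8}:60  {2,3,4,5,6,7}:15  {2,4,5,6,7,8}:30  {3,4,5,6,7,8}:60
  |U|=7: {0,1,2,5,6,7,8}:21  {0,2,3,4,5,6,7}:21  {0,2,4,5,6,7,8}:42  {1,2,4,5,6,7,8}:105  {1,3,4,5,6,7,8}:210  {2,3,4,5,6,7,8}:105
  start at 0(c): 420
  start at 1(d): 168
  start at 3(a): 168
sum over floor = 756

756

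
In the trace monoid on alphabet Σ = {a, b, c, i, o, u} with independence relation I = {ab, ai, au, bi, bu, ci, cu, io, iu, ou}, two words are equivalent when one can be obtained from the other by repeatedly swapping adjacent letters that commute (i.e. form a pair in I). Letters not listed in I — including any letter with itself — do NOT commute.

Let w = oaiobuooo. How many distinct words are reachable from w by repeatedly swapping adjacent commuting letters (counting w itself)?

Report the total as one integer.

drop 0:o onto floor
drop 1:a onto {0:o}
drop 2:i onto floor
drop 3:o onto {1:a}
drop 4:b onto {3:o}
drop 5:u onto floor
drop 6:o onto {4:b}
drop 7:o onto {6:o}
drop 8:o onto {7:o}
ground layer = {0:o, 2:i, 5:u}
drop-orders for the pieces not yet dropped (sum over which currently-grounded one goes next):
  1 to go: {2} 1  {5} 1  {8} 1
  2 to go: {2,5} 2  {2,8} 2  {5,8} 2  {7,8} 1
  3 to go: {2,5,8} 6  {2,7,8} 3  {5,7,8} 3  {6,7,8} 1
  4 to go: {2,5,7,8} 12  {2,6,7,8} 4  {4,6,7,8} 1  {5,6,7,8} 4
  5 to go: {2,4,6,7,8} 5  {2,5,6,7,8} 20  {3,4,6,7,8} 1  {4,5,6,7,8} 5
  6 to go: {1,3,4,6,7,8} 1  {2,3,4,6,7,8} 6  {2,4,5,6,7,8} 30  {3,4,5,6,7,8} 6
  7 to go: {0,1,3,4,6,7,8} 1  {1,2,3,4,6,7,8} 7  {1,3,4,5,6,7,8} 7  {2,3,4,5,6,7,8} 42
  if 0:o drops first: 56 orders
  if 2:i drops first: 8 orders
  if 5:u drops first: 8 orders
heap linearizations: 72

72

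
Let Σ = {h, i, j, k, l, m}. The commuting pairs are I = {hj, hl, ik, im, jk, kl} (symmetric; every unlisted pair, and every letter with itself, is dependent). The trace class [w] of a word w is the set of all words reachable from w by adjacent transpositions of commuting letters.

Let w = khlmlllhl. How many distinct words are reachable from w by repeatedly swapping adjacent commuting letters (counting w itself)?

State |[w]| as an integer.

15

piece 0:k — minimal
piece 1:h rests on {0:k}
piece 2:l — minimal
piece 3:m rests on {1:h, 2:l}
piece 4:l rests on {3:m}
piece 5:l rests on {4:l}
piece 6:l rests on {5:l}
piece 7:h rests on {3:m}
piece 8:l rests on {6:l}
minimal pieces: {0:k, 2:l}
ways to finish when only these pieces remain (= sum over removing one remaining piece with nothing left below it):
  1 left: {7}→1  {8}→1
  2 left: {6,8}→1  {7,8}→2
  3 left: {5,6,8}→1  {6,7,8}→3
  4 left: {4,5,6,8}→1  {5,6,7,8}→4
  5 left: {4,5,6,7,8}→5
  6 left: {3,4,5,6,7,8}→5
  7 left: {1,3,4,5,6,7,8}→5  {2,3,4,5,6,7,8}→5
  placing 0:k first → 10 extensions
  placing 2:l first → 5 extensions
total linear extensions = 15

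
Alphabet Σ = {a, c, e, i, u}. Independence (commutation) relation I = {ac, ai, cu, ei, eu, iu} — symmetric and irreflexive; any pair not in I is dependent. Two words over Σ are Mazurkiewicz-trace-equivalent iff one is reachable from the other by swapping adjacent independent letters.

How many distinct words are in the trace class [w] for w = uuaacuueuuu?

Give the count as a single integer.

45

drop 0:u onto floor
drop 1:u onto {0:u}
drop 2:a onto {1:u}
drop 3:a onto {2:a}
drop 4:c onto floor
drop 5:u onto {3:a}
drop 6:u onto {5:u}
drop 7:e onto {3:a, 4:c}
drop 8:u onto {6:u}
drop 9:u onto {8:u}
drop 10:u onto {9:u}
ground layer = {0:u, 4:c}
drop-orders for the pieces not yet dropped (sum over which currently-grounded one goes next):
  1 to go: {7} 1  {10} 1
  2 to go: {4,7} 1  {7,10} 2  {9,10} 1
  3 to go: {4,7,10} 3  {7,9,10} 3  {8,9,10} 1
  4 to go: {4,7,9,10} 6  {6,8,9,10} 1  {7,8,9,10} 4
  5 to go: {4,7,8,9,10} 10  {5,6,8,9,10} 1  {6,7,8,9,10} 5
  6 to go: {4,6,7,8,9,10} 15  {5,6,7,8,9,10} 6
  7 to go: {3,5,6,7,8,9,10} 6  {4,5,6,7,8,9,10} 21
  8 to go: {2,3,5,6,7,8,9,10} 6  {3,4,5,6,7,8,9,10} 27
  9 to go: {1,2,3,5,6,7,8,9,10} 6  {2,3,4,5,6,7,8,9,10} 33
  if 0:u drops first: 39 orders
  if 4:c drops first: 6 orders
heap linearizations: 45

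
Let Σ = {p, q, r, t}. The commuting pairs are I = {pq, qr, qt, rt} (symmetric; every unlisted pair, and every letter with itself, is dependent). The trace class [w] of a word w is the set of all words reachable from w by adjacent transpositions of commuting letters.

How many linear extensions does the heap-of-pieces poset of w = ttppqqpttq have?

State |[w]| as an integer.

0(t) covers ∅
1(t) covers 0:t
2(p) covers 1:t
3(p) covers 2:p
4(q) covers ∅
5(q) covers 4:q
6(p) covers 3:p
7(t) covers 6:p
8(t) covers 7:t
9(q) covers 5:q
floor of heap: 0:t, 4:q
completions by unplaced set U, small U first (add the entries for U minus each lowest piece of U):
  |U|=1: {8}:1  {9}:1
  |U|=2: {5,9}:1  {7,8}:1  {8,9}:2
  |U|=3: {4,5,9}:1  {5,8,9}:3  {6,7,8}:1  {7,8,9}:3
  |U|=4: {3,6,7,8}:1  {4,5,8,9}:4  {5,7,8,9}:6  {6,7,8,9}:4
  |U|=5: {2,3,6,7,8}:1  {3,6,7,8,9}:5  {4,5,7,8,9}:10  {5,6,7,8,9}:10
  |U|=6: {1,2,3,6,7,8}:1  {2,3,6,7,8,9}:6  {3,5,6,7,8,9}:15  {4,5,6,7,8,9}:20
  |U|=7: {0,1,2,3,6,7,8}:1  {1,2,3,6,7,8,9}:7  {2,3,5,6,7,8,9}:21  {3,4,5,6,7,8,9}:35
  |U|=8: {0,1,2,3,6,7,8,9}:8  {1,2,3,5,6,7,8,9}:28  {2,3,4,5,6,7,8,9}:56
  start at 0(t): 84
  start at 4(q): 36
sum over floor = 120

120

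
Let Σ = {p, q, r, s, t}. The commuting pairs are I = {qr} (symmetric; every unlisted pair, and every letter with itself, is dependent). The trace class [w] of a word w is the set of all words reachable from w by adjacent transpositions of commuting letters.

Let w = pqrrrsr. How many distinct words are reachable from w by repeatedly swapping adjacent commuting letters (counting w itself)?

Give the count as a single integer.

4

drop 0:p onto floor
drop 1:q onto {0:p}
drop 2:r onto {0:p}
drop 3:r onto {2:r}
drop 4:r onto {3:r}
drop 5:s onto {1:q, 4:r}
drop 6:r onto {5:s}
ground layer = {0:p}
drop-orders for the pieces not yet dropped (sum over which currently-grounded one goes next):
  1 to go: {6} 1
  2 to go: {5,6} 1
  3 to go: {1,5,6} 1  {4,5,6} 1
  4 to go: {1,4,5,6} 2  {3,4,5,6} 1
  5 to go: {1,3,4,5,6} 3  {2,3,4,5,6} 1
  if 0:p drops first: 4 orders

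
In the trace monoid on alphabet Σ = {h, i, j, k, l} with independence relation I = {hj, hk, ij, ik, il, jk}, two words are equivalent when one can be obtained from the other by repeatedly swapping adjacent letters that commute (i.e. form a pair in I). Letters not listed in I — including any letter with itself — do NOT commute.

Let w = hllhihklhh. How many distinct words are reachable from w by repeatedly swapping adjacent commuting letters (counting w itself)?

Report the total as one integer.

0(h) covers ∅
1(l) covers 0:h
2(l) covers 1:l
3(h) covers 2:l
4(i) covers 3:h
5(h) covers 4:i
6(k) covers 2:l
7(l) covers 5:h, 6:k
8(h) covers 7:l
9(h) covers 8:h
floor of heap: 0:h
completions by unplaced set U, small U first (add the entries for U minus each lowest piece of U):
  |U|=1: {9}:1
  |U|=2: {8,9}:1
  |U|=3: {7,8,9}:1
  |U|=4: {5,7,8,9}:1  {6,7,8,9}:1
  |U|=5: {4,5,7,8,9}:1  {5,6,7,8,9}:2
  |U|=6: {3,4,5,7,8,9}:1  {4,5,6,7,8,9}:3
  |U|=7: {3,4,5,6,7,8,9}:4
  |U|=8: {2,3,4,5,6,7,8,9}:4
  start at 0(h): 4

4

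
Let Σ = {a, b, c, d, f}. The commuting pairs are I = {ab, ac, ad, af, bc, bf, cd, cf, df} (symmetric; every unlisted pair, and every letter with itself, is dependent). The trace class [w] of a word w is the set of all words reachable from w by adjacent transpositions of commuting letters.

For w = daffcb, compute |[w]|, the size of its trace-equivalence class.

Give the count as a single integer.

0(d) covers ∅
1(a) covers ∅
2(f) covers ∅
3(f) covers 2:f
4(c) covers ∅
5(b) covers 0:d
floor of heap: 0:d, 1:a, 2:f, 4:c
completions by unplaced set U, small U first (add the entries for U minus each lowest piece of U):
  |U|=1: {1}:1  {3}:1  {4}:1  {5}:1
  |U|=2: {0,5}:1  {1,3}:2  {1,4}:2  {1,5}:2  {2,3}:1  {3,4}:2  {3,5}:2  {4,5}:2
  |U|=3: {0,1,5}:3  {0,3,5}:3  {0,4,5}:3  {1,2,3}:3  {1,3,4}:6  {1,3,5}:6  {1,4,5}:6  {2,3,4}:3  {2,3,5}:3  {3,4,5}:6
  |U|=4: {0,1,3,5}:12  {0,1,4,5}:12  {0,2,3,5}:6  {0,3,4,5}:12  {1,2,3,4}:12  {1,2,3,5}:12  {1,3,4,5}:24  {2,3,4,5}:12
  start at 0(d): 60
  start at 1(a): 30
  start at 2(f): 60
  start at 4(c): 30
sum over floor = 180

180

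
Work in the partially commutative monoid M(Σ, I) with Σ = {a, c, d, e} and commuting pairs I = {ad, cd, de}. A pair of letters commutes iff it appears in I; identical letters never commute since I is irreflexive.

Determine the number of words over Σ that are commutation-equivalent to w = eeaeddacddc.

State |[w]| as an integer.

330

piece 0:e — minimal
piece 1:e rests on {0:e}
piece 2:a rests on {1:e}
piece 3:e rests on {2:a}
piece 4:d — minimal
piece 5:d rests on {4:d}
piece 6:a rests on {3:e}
piece 7:c rests on {6:a}
piece 8:d rests on {5:d}
piece 9:d rests on {8:d}
piece 10:c rests on {7:c}
minimal pieces: {0:e, 4:d}
ways to finish when only these pieces remain (= sum over removing one remaining piece with nothing left below it):
  1 left: {9}→1  {10}→1
  2 left: {7,10}→1  {8,9}→1  {9,10}→2
  3 left: {5,8,9}→1  {6,7,10}→1  {7,9,10}→3  {8,9,10}→3
  4 left: {3,6,7,10}→1  {4,5,8,9}→1  {5,8,9,10}→4  {6,7,9,10}→4  {7,8,9,10}→6
  5 left: {2,3,6,7,10}→1  {3,6,7,9,10}→5  {4,5,8,9,10}→5  {5,7,8,9,10}→10  {6,7,8,9,10}→10
  6 left: {1,2,3,6,7,10}→1  {2,3,6,7,9,10}→6  {3,6,7,8,9,10}→15  {4,5,7,8,9,10}→15  {5,6,7,8,9,10}→20
  7 left: {0,1,2,3,6,7,10}→1  {1,2,3,6,7,9,10}→7  {2,3,6,7,8,9,10}→21  {3,5,6,7,8,9,10}→35  {4,5,6,7,8,9,10}→35
  8 left: {0,1,2,3,6,7,9,10}→8  {1,2,3,6,7,8,9,10}→28  {2,3,5,6,7,8,9,10}→56  {3,4,5,6,7,8,9,10}→70
  9 left: {0,1,2,3,6,7,8,9,10}→36  {1,2,3,5,6,7,8,9,10}→84  {2,3,4,5,6,7,8,9,10}→126
  placing 0:e first → 210 extensions
  placing 4:d first → 120 extensions
total linear extensions = 330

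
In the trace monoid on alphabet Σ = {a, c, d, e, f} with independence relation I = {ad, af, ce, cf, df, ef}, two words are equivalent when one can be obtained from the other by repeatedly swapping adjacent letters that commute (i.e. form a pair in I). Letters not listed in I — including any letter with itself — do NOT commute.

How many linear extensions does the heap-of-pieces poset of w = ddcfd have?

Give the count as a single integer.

0(d) covers ∅
1(d) covers 0:d
2(c) covers 1:d
3(f) covers ∅
4(d) covers 2:c
floor of heap: 0:d, 3:f
completions by unplaced set U, small U first (add the entries for U minus each lowest piece of U):
  |U|=1: {3}:1  {4}:1
  |U|=2: {2,4}:1  {3,4}:2
  |U|=3: {1,2,4}:1  {2,3,4}:3
  start at 0(d): 4
  start at 3(f): 1
sum over floor = 5

5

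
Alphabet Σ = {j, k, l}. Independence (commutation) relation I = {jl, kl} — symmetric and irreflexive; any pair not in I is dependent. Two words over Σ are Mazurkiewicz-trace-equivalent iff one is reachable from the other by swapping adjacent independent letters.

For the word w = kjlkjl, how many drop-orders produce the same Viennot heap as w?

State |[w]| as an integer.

15

drop 0:k onto floor
drop 1:j onto {0:k}
drop 2:l onto floor
drop 3:k onto {1:j}
drop 4:j onto {3:k}
drop 5:l onto {2:l}
ground layer = {0:k, 2:l}
drop-orders for the pieces not yet dropped (sum over which currently-grounded one goes next):
  1 to go: {4} 1  {5} 1
  2 to go: {2,5} 1  {3,4} 1  {4,5} 2
  3 to go: {1,3,4} 1  {2,4,5} 3  {3,4,5} 3
  4 to go: {0,1,3,4} 1  {1,3,4,5} 4  {2,3,4,5} 6
  if 0:k drops first: 10 orders
  if 2:l drops first: 5 orders
heap linearizations: 15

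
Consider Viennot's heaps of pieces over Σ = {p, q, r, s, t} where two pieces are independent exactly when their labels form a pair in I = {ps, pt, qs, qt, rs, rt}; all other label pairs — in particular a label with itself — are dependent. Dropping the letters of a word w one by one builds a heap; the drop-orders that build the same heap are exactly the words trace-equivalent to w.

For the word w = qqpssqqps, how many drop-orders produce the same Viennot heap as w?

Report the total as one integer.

piece 0:q — minimal
piece 1:q rests on {0:q}
piece 2:p rests on {1:q}
piece 3:s — minimal
piece 4:s rests on {3:s}
piece 5:q rests on {2:p}
piece 6:q rests on {5:q}
piece 7:p rests on {6:q}
piece 8:s rests on {4:s}
minimal pieces: {0:q, 3:s}
ways to finish when only these pieces remain (= sum over removing one remaining piece with nothing left below it):
  1 left: {7}→1  {8}→1
  2 left: {4,8}→1  {6,7}→1  {7,8}→2
  3 left: {3,4,8}→1  {4,7,8}→3  {5,6,7}→1  {6,7,8}→3
  4 left: {2,5,6,7}→1  {3,4,7,8}→4  {4,6,7,8}→6  {5,6,7,8}→4
  5 left: {1,2,5,6,7}→1  {2,5,6,7,8}→5  {3,4,6,7,8}→10  {4,5,6,7,8}→10
  6 left: {0,1,2,5,6,7}→1  {1,2,5,6,7,8}→6  {2,4,5,6,7,8}→15  {3,4,5,6,7,8}→20
  7 left: {0,1,2,5,6,7,8}→7  {1,2,4,5,6,7,8}→21  {2,3,4,5,6,7,8}→35
  placing 0:q first → 56 extensions
  placing 3:s first → 28 extensions
total linear extensions = 84

84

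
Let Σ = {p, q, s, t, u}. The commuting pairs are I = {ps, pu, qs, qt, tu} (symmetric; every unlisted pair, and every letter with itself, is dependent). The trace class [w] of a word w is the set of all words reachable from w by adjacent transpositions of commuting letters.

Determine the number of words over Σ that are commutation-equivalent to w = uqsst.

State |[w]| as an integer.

4

piece 0:u — minimal
piece 1:q rests on {0:u}
piece 2:s rests on {0:u}
piece 3:s rests on {2:s}
piece 4:t rests on {3:s}
minimal pieces: {0:u}
ways to finish when only these pieces remain (= sum over removing one remaining piece with nothing left below it):
  1 left: {1}→1  {4}→1
  2 left: {1,4}→2  {3,4}→1
  3 left: {1,3,4}→3  {2,3,4}→1
  placing 0:u first → 4 extensions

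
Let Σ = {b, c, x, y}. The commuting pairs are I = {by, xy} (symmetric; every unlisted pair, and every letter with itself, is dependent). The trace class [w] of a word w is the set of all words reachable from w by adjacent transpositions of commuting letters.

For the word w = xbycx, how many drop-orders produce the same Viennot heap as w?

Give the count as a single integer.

3

drop 0:x onto floor
drop 1:b onto {0:x}
drop 2:y onto floor
drop 3:c onto {1:b, 2:y}
drop 4:x onto {3:c}
ground layer = {0:x, 2:y}
drop-orders for the pieces not yet dropped (sum over which currently-grounded one goes next):
  1 to go: {4} 1
  2 to go: {3,4} 1
  3 to go: {1,3,4} 1  {2,3,4} 1
  if 0:x drops first: 2 orders
  if 2:y drops first: 1 orders
heap linearizations: 3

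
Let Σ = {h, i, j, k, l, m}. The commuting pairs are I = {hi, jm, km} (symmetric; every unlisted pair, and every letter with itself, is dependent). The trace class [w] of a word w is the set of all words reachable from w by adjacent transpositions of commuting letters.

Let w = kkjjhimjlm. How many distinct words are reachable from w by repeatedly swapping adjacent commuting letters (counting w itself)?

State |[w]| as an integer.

#0=k has no predecessor
#1=k depends on [0:k]
#2=j depends on [1:k]
#3=j depends on [2:j]
#4=h depends on [3:j]
#5=i depends on [3:j]
#6=m depends on [4:h, 5:i]
#7=j depends on [4:h, 5:i]
#8=l depends on [6:m, 7:j]
#9=m depends on [8:l]
sources: [0:k]
N(rest) = Σ N(rest − s) over sources s of rest; N(one piece) = 1:
  size 1 → [9]=1
  size 2 → [8,9]=1
  size 3 → [6,8,9]=1  [7,8,9]=1
  size 4 → [6,7,8,9]=2
  size 5 → [4,6,7,8,9]=2  [5,6,7,8,9]=2
  size 6 → [4,5,6,7,8,9]=4
  size 7 → [3,4,5,6,7,8,9]=4
  size 8 → [2,3,4,5,6,7,8,9]=4
  first=0(k) contributes 4

4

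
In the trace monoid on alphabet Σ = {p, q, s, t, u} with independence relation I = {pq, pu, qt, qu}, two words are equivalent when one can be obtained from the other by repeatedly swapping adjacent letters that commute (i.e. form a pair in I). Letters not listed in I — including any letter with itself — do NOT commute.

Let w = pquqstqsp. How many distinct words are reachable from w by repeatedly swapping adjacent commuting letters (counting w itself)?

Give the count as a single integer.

#0=p has no predecessor
#1=q has no predecessor
#2=u has no predecessor
#3=q depends on [1:q]
#4=s depends on [0:p, 2:u, 3:q]
#5=t depends on [4:s]
#6=q depends on [4:s]
#7=s depends on [5:t, 6:q]
#8=p depends on [7:s]
sources: [0:p, 1:q, 2:u]
N(rest) = Σ N(rest − s) over sources s of rest; N(one piece) = 1:
  size 1 → [8]=1
  size 2 → [7,8]=1
  size 3 → [5,7,8]=1  [6,7,8]=1
  size 4 → [5,6,7,8]=2
  size 5 → [4,5,6,7,8]=2
  size 6 → [0,4,5,6,7,8]=2  [2,4,5,6,7,8]=2  [3,4,5,6,7,8]=2
  size 7 → [0,2,4,5,6,7,8]=4  [0,3,4,5,6,7,8]=4  [1,3,4,5,6,7,8]=2  [2,3,4,5,6,7,8]=4
  first=0(p) contributes 6
  first=1(q) contributes 12
  first=2(u) contributes 6
|[w]| = 24

24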